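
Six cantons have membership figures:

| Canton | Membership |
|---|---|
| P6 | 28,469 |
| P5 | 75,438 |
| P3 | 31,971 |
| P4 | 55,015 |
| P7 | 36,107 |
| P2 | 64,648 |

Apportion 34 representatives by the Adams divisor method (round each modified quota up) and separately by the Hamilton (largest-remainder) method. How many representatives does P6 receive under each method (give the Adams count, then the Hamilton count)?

Adams: P6 4, P5 9, P3 4, P4 6, P7 4, P2 7.
Hamilton: P6 3, P5 9, P3 4, P4 6, P7 4, P2 8.
P6 gets 4 under Adams and 3 under Hamilton.

4 and 3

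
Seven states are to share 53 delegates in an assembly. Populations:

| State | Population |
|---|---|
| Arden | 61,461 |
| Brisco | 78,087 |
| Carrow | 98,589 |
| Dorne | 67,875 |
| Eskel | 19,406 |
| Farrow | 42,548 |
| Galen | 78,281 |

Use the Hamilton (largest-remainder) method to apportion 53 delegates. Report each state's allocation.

Arden 7, Brisco 9, Carrow 12, Dorne 8, Eskel 3, Farrow 5, Galen 9

The standard divisor is 446247/53 ≈ 8419.755.
Standard quotas: Arden 7.2996, Brisco 9.2743, Carrow 11.7092, Dorne 8.0614, Eskel 2.3048, Farrow 5.0534, Galen 9.2973.
Lower quotas: Arden 7, Brisco 9, Carrow 11, Dorne 8, Eskel 2, Farrow 5, Galen 9 (sum 51, leaving 2 seats).
Remainders in descending order: Carrow 0.7092, Eskel 0.3048, Arden 0.2996, Galen 0.2973, Brisco 0.2743, Dorne 0.0614, Farrow 0.0534.
Largest remainders: Carrow, Eskel receive the extra seats.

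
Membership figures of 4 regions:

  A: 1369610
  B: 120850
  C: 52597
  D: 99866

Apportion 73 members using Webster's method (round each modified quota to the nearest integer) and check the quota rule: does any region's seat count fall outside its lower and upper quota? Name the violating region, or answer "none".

Standard quotas: A 60.856, B 5.370, C 2.337, D 4.437.
Webster allocation: A 62, B 5, C 2, D 4.
A has quota 60.856 (lower 60, upper 61) but receives 62 — outside the quota interval.

A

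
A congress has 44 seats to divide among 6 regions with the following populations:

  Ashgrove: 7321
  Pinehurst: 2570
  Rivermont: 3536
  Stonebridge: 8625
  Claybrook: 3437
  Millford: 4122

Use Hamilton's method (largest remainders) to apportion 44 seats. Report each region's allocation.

Standard divisor: 29611 ÷ 44 ≈ 672.977.
Standard quotas: Ashgrove 10.8785, Pinehurst 3.8189, Rivermont 5.2543, Stonebridge 12.8162, Claybrook 5.1072, Millford 6.1250.
Lower quotas: Ashgrove 10, Pinehurst 3, Rivermont 5, Stonebridge 12, Claybrook 5, Millford 6 (sum 41, leaving 3 seats).
Remainders in descending order: Ashgrove 0.8785, Pinehurst 0.8189, Stonebridge 0.8162, Rivermont 0.2543, Millford 0.1250, Claybrook 0.1072.
The surplus seats go to Ashgrove, Pinehurst, Stonebridge.

Ashgrove=11, Pinehurst=4, Rivermont=5, Stonebridge=13, Claybrook=5, Millford=6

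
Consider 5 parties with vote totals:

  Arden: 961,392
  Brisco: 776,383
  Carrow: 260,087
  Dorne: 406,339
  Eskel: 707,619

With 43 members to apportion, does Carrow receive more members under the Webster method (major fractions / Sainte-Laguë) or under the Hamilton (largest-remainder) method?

Webster

Webster: Arden 13, Brisco 11, Carrow 4, Dorne 5, Eskel 10.
Hamilton: Arden 13, Brisco 11, Carrow 3, Dorne 6, Eskel 10.
Carrow gets 4 under Webster and 3 under Hamilton.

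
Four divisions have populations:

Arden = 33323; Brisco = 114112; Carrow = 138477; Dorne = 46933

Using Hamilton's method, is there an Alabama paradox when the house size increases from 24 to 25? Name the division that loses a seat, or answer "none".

Arden

At 24 seats: Arden 3, Brisco 8, Carrow 10, Dorne 3.
At 25 seats: Arden 2, Brisco 9, Carrow 10, Dorne 4.
Arden drops from 3 to 2.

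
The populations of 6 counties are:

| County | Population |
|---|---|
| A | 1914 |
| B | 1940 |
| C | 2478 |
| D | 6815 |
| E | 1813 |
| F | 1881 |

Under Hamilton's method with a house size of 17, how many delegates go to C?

Standard divisor: 16841 ÷ 17 ≈ 990.647.
Standard quotas: A 1.9321, B 1.9583, C 2.5014, D 6.8793, E 1.8301, F 1.8988.
Lower quotas: A 1, B 1, C 2, D 6, E 1, F 1 (sum 12, leaving 5 seats).
Remainders in descending order: B 0.9583, A 0.9321, F 0.8988, D 0.8793, E 0.8301, C 0.5014.
The surplus seats go to B, A, F, D, E.
C receives 2.

2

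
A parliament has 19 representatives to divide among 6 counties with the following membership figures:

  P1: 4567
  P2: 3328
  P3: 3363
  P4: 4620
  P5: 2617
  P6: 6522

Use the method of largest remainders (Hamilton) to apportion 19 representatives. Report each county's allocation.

The standard divisor is 25017/19 ≈ 1316.684.
Standard quotas: P1 3.4686, P2 2.5276, P3 2.5541, P4 3.5088, P5 1.9876, P6 4.9534.
Lower quotas: P1 3, P2 2, P3 2, P4 3, P5 1, P6 4 (sum 15, leaving 4 seats).
Remainders in descending order: P5 0.9876, P6 0.9534, P3 0.5541, P2 0.5276, P4 0.5088, P1 0.4686.
The surplus seats go to P5, P6, P3, P2.

P1 3, P2 3, P3 3, P4 3, P5 2, P6 5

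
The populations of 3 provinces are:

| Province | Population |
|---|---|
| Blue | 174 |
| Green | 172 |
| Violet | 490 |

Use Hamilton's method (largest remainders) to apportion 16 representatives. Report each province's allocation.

Blue 3; Green 3; Violet 10

Total 836; standard divisor 836/16 ≈ 52.25.
Standard quotas: Blue 3.330, Green 3.292, Violet 9.378.
Lower quotas: Blue 3, Green 3, Violet 9 (sum 15, leaving 1 seat).
Remainders in descending order: Violet 0.378, Blue 0.330, Green 0.292.
Largest remainder: Violet receives the extra seat.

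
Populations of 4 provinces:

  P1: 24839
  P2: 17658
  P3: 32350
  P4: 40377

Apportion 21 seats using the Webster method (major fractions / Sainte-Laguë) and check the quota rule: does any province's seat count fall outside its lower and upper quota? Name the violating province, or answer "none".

none

Standard quotas: P1 4.527, P2 3.218, P3 5.896, P4 7.359.
Webster allocation: P1 5, P2 3, P3 6, P4 7.
Every allocation lies between the lower and upper quota.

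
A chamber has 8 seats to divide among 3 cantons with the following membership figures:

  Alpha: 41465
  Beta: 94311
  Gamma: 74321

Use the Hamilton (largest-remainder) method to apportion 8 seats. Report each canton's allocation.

Standard divisor: 210097 ÷ 8 ≈ 26262.125.
Standard quotas: Alpha 1.5789, Beta 3.5911, Gamma 2.8300.
Lower quotas: Alpha 1, Beta 3, Gamma 2 (sum 6, leaving 2 seats).
Remainders in descending order: Gamma 0.8300, Beta 0.5911, Alpha 0.5789.
The surplus seats go to Gamma, Beta.

Alpha: 1, Beta: 4, Gamma: 3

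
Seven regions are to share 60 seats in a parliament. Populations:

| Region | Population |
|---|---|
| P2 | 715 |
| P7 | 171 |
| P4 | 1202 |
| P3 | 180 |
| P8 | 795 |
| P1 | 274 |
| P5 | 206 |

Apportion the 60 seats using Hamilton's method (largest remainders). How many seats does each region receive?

Total 3543; standard divisor 3543/60 ≈ 59.05.
Standard quotas: P2 12.108, P7 2.896, P4 20.356, P3 3.048, P8 13.463, P1 4.640, P5 3.489.
Lower quotas: P2 12, P7 2, P4 20, P3 3, P8 13, P1 4, P5 3 (sum 57, leaving 3 seats).
Remainders in descending order: P7 0.896, P1 0.640, P5 0.489, P8 0.463, P4 0.356, P2 0.108, P3 0.048.
The surplus seats go to P7, P1, P5.

P2 12, P7 3, P4 20, P3 3, P8 13, P1 5, P5 4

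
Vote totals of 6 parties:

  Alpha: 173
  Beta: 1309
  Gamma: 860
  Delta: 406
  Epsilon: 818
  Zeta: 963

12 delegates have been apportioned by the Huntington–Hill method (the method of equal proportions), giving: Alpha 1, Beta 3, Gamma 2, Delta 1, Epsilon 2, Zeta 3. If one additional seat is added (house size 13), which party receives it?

Priority for the next seat is population ÷ (√(s·(s+1))).
Priorities: Alpha 122.329, Beta 377.876, Gamma 351.094, Delta 287.085, Epsilon 333.947, Zeta 277.994.
Highest priority: Beta.

Beta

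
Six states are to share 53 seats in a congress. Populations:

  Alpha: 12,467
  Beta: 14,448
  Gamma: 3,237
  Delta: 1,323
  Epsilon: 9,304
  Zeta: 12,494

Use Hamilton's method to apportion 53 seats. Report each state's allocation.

Standard divisor: 53273 ÷ 53 ≈ 1005.151.
Standard quotas: Alpha 12.4031, Beta 14.3740, Gamma 3.2204, Delta 1.3162, Epsilon 9.2563, Zeta 12.4300.
Lower quotas: Alpha 12, Beta 14, Gamma 3, Delta 1, Epsilon 9, Zeta 12 (sum 51, leaving 2 seats).
Remainders in descending order: Zeta 0.4300, Alpha 0.4031, Beta 0.3740, Delta 0.3162, Epsilon 0.2563, Gamma 0.2204.
Largest remainders: Zeta, Alpha receive the extra seats.

Alpha: 13, Beta: 14, Gamma: 3, Delta: 1, Epsilon: 9, Zeta: 13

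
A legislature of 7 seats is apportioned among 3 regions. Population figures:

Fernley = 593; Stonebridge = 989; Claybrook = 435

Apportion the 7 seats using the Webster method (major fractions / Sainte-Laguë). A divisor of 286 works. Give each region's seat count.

With modified divisor 286: modified quotas Fernley 2.073, Stonebridge 3.458, Claybrook 1.521.
Rounding to the nearest integer: Fernley 2, Stonebridge 3, Claybrook 2 (total 7).

Fernley=2; Stonebridge=3; Claybrook=2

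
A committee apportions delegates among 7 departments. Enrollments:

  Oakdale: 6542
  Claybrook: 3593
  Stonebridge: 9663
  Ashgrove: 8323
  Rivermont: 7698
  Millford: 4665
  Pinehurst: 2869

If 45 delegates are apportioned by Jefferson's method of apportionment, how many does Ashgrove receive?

9

Standard divisor 43353/45 ≈ 963.4; standard quotas: Oakdale 6.791, Claybrook 3.729, Stonebridge 10.030, Ashgrove 8.639, Rivermont 7.990, Millford 4.842, Pinehurst 2.978.
Rounding down gives 6, 3, 10, 8, 7, 4, 2 = 40 seats, so the divisor must be adjusted.
With modified divisor 910: modified quotas Oakdale 7.189, Claybrook 3.948, Stonebridge 10.619, Ashgrove 9.146, Rivermont 8.459, Millford 5.126, Pinehurst 3.153.
Rounding down: Oakdale 7, Claybrook 3, Stonebridge 10, Ashgrove 9, Rivermont 8, Millford 5, Pinehurst 3 (total 45).
Ashgrove receives 9.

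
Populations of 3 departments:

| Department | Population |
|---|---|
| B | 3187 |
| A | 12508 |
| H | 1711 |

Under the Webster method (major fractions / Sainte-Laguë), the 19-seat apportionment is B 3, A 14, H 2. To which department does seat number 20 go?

B

Priority for the next seat is population ÷ (current seats + 0.5).
Priorities: B 910.571, A 862.621, H 684.400.
Highest priority: B.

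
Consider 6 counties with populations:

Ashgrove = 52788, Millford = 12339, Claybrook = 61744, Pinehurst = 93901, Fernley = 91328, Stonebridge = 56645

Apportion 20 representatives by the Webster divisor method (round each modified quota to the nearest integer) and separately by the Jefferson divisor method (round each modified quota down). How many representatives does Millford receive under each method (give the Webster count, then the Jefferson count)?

1 and 0

Webster: Ashgrove 3, Millford 1, Claybrook 3, Pinehurst 5, Fernley 5, Stonebridge 3.
Jefferson: Ashgrove 3, Millford 0, Claybrook 3, Pinehurst 6, Fernley 5, Stonebridge 3.
Millford gets 1 under Webster and 0 under Jefferson.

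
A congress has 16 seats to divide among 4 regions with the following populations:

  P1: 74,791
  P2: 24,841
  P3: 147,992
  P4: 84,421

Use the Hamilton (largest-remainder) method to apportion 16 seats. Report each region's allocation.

The standard divisor is 332045/16 ≈ 20752.812.
Standard quotas: P1 3.6039, P2 1.1970, P3 7.1312, P4 4.0679.
Lower quotas: P1 3, P2 1, P3 7, P4 4 (sum 15, leaving 1 seat).
Remainders in descending order: P1 0.6039, P2 0.1970, P3 0.1312, P4 0.0679.
The surplus seat goes to P1.

P1 4; P2 1; P3 7; P4 4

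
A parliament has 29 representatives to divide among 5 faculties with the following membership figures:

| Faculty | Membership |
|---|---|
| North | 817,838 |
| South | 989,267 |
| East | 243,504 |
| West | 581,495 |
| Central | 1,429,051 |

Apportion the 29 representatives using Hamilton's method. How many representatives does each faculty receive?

North=6, South=7, East=2, West=4, Central=10

Standard divisor: 4061155 ÷ 29 ≈ 140039.828.
Standard quotas: North 5.8400, South 7.0642, East 1.7388, West 4.1524, Central 10.2046.
Lower quotas: North 5, South 7, East 1, West 4, Central 10 (sum 27, leaving 2 seats).
Remainders in descending order: North 0.8400, East 0.7388, Central 0.2046, West 0.1524, South 0.0642.
Largest remainders: North, East receive the extra seats.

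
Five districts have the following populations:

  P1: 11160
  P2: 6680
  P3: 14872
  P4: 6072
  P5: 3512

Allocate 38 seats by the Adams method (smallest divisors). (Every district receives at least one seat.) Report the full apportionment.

Standard divisor 42296/38 ≈ 1113.053; standard quotas: P1 10.026, P2 6.002, P3 13.361, P4 5.455, P5 3.155.
Rounding up gives 11, 7, 14, 6, 4 = 42 seats, so the divisor must be adjusted.
With modified divisor 1200: modified quotas P1 9.300, P2 5.567, P3 12.393, P4 5.060, P5 2.927.
Rounding up: P1 10, P2 6, P3 13, P4 6, P5 3 (total 38).

P1 10, P2 6, P3 13, P4 6, P5 3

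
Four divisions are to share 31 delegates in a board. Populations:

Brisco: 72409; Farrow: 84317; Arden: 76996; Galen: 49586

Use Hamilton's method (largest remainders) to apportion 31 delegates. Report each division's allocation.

Brisco 8, Farrow 9, Arden 8, Galen 6

Total 283308; standard divisor 283308/31 ≈ 9138.968.
Standard quotas: Brisco 7.9231, Farrow 9.2261, Arden 8.4250, Galen 5.4258.
Lower quotas: Brisco 7, Farrow 9, Arden 8, Galen 5 (sum 29, leaving 2 seats).
Remainders in descending order: Brisco 0.9231, Galen 0.4258, Arden 0.4250, Farrow 0.2261.
The surplus seats go to Brisco, Galen.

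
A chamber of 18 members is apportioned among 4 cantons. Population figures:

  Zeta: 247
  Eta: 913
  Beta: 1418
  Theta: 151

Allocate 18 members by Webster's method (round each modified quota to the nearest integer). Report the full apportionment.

Zeta=2, Eta=6, Beta=9, Theta=1

Standard divisor 2729/18 ≈ 151.611; standard quotas: Zeta 1.629, Eta 6.022, Beta 9.353, Theta 0.996.
Rounding to the nearest integer gives Zeta 2, Eta 6, Beta 9, Theta 1 — total 18, matching the house size, so no adjustment is needed.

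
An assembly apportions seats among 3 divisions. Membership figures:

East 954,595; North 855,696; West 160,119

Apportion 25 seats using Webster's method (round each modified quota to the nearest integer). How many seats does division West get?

2

Standard divisor 1970410/25 ≈ 78816.4; standard quotas: East 12.112, North 10.857, West 2.032.
Rounding to the nearest integer gives East 12, North 11, West 2 — total 25, matching the house size, so no adjustment is needed.
West receives 2.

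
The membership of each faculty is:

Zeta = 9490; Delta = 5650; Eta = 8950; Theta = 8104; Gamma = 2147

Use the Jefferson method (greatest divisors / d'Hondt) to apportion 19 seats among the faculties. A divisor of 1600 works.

Zeta 5, Delta 3, Eta 5, Theta 5, Gamma 1

With modified divisor 1600: modified quotas Zeta 5.931, Delta 3.531, Eta 5.594, Theta 5.065, Gamma 1.342.
Rounding down: Zeta 5, Delta 3, Eta 5, Theta 5, Gamma 1 (total 19).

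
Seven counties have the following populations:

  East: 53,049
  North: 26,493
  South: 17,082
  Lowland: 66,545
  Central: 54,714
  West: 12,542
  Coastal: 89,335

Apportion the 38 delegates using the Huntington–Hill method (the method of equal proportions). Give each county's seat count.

East 6; North 3; South 2; Lowland 8; Central 6; West 2; Coastal 11

With divisor 8480: modified quotas East 6.256, North 3.124, South 2.014, Lowland 7.847, Central 6.452, West 1.479, Coastal 10.535.
Geometric-mean thresholds: East √(6·7)=6.481, North √(3·4)=3.464, South √(2·3)=2.449, Lowland √(7·8)=7.483, Central √(6·7)=6.481, West √(1·2)=1.414, Coastal √(10·11)=10.488.
Each quota rounded against its threshold gives East 6, North 3, South 2, Lowland 8, Central 6, West 2, Coastal 11 (total 38).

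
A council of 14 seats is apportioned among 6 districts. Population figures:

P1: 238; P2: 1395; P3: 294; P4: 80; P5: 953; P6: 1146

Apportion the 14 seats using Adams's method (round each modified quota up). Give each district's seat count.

Standard divisor 4106/14 ≈ 293.286; standard quotas: P1 0.811, P2 4.756, P3 1.002, P4 0.273, P5 3.249, P6 3.907.
Rounding up gives 1, 5, 2, 1, 4, 4 = 17 seats, so the divisor must be adjusted.
With modified divisor 370: modified quotas P1 0.643, P2 3.770, P3 0.795, P4 0.216, P5 2.576, P6 3.097.
Rounding up: P1 1, P2 4, P3 1, P4 1, P5 3, P6 4 (total 14).

P1 1; P2 4; P3 1; P4 1; P5 3; P6 4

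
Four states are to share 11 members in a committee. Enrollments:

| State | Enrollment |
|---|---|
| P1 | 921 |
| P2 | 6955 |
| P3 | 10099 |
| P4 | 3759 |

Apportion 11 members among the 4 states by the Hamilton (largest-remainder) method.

Standard divisor: 21734 ÷ 11 ≈ 1975.818.
Standard quotas: P1 0.4661, P2 3.5201, P3 5.1113, P4 1.9025.
Lower quotas: P1 0, P2 3, P3 5, P4 1 (sum 9, leaving 2 seats).
Remainders in descending order: P4 0.9025, P2 0.5201, P1 0.4661, P3 0.1113.
Largest remainders: P4, P2 receive the extra seats.

P1 0; P2 4; P3 5; P4 2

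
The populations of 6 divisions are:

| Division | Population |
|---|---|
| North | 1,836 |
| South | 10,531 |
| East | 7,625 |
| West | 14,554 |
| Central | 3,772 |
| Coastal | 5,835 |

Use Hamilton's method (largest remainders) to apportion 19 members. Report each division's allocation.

North: 1, South: 5, East: 3, West: 6, Central: 2, Coastal: 2

Total 44153; standard divisor 44153/19 ≈ 2323.842.
Standard quotas: North 0.7901, South 4.5317, East 3.2812, West 6.2629, Central 1.6232, Coastal 2.5109.
Lower quotas: North 0, South 4, East 3, West 6, Central 1, Coastal 2 (sum 16, leaving 3 seats).
Remainders in descending order: North 0.7901, Central 0.6232, South 0.5317, Coastal 0.5109, East 0.2812, West 0.2629.
Largest remainders: North, Central, South receive the extra seats.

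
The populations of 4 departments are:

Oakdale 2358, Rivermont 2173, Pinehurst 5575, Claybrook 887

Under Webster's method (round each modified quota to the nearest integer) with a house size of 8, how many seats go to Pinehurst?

4

Standard divisor 10993/8 ≈ 1374.125; standard quotas: Oakdale 1.716, Rivermont 1.581, Pinehurst 4.057, Claybrook 0.646.
Rounding to the nearest integer gives 2, 2, 4, 1 = 9 seats, so the divisor must be adjusted.
With modified divisor 1500: modified quotas Oakdale 1.572, Rivermont 1.449, Pinehurst 3.717, Claybrook 0.591.
Rounding to the nearest integer: Oakdale 2, Rivermont 1, Pinehurst 4, Claybrook 1 (total 8).
Pinehurst receives 4.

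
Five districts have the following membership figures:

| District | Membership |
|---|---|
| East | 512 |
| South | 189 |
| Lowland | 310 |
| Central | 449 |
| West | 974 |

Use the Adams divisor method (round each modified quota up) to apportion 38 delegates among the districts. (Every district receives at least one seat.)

East 8; South 3; Lowland 5; Central 7; West 15

Standard divisor 2434/38 ≈ 64.053; standard quotas: East 7.993, South 2.951, Lowland 4.840, Central 7.010, West 15.206.
Rounding up gives 8, 3, 5, 8, 16 = 40 seats, so the divisor must be adjusted.
With modified divisor 67: modified quotas East 7.642, South 2.821, Lowland 4.627, Central 6.701, West 14.537.
Rounding up: East 8, South 3, Lowland 5, Central 7, West 15 (total 38).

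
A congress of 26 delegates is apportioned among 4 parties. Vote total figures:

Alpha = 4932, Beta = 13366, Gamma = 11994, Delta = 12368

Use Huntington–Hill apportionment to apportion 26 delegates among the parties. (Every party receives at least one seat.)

With divisor 1628: modified quotas Alpha 3.029, Beta 8.210, Gamma 7.367, Delta 7.597.
Geometric-mean thresholds: Alpha √(3·4)=3.464, Beta √(8·9)=8.485, Gamma √(7·8)=7.483, Delta √(7·8)=7.483.
Each quota rounded against its threshold gives Alpha 3, Beta 8, Gamma 7, Delta 8 (total 26).

Alpha=3, Beta=8, Gamma=7, Delta=8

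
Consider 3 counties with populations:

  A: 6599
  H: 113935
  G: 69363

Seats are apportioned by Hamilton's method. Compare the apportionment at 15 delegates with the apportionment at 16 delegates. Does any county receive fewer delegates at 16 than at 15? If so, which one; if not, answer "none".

A

At 15 seats: A 1, H 9, G 5.
At 16 seats: A 0, H 10, G 6.
A drops from 1 to 0.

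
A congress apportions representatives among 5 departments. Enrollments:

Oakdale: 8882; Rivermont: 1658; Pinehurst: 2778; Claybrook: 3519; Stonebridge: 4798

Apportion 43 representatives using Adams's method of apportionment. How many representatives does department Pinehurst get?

Standard divisor 21635/43 ≈ 503.14; standard quotas: Oakdale 17.653, Rivermont 3.295, Pinehurst 5.521, Claybrook 6.994, Stonebridge 9.536.
Rounding up gives 18, 4, 6, 7, 10 = 45 seats, so the divisor must be adjusted.
With modified divisor 540: modified quotas Oakdale 16.448, Rivermont 3.070, Pinehurst 5.144, Claybrook 6.517, Stonebridge 8.885.
Rounding up: Oakdale 17, Rivermont 4, Pinehurst 6, Claybrook 7, Stonebridge 9 (total 43).
Pinehurst receives 6.

6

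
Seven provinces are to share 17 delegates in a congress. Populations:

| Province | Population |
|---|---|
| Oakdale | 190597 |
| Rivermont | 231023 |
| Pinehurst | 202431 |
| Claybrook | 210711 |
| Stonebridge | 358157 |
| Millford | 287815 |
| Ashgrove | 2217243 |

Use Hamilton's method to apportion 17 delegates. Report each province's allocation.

Total 3697977; standard divisor 3697977/17 ≈ 217528.059.
Standard quotas: Oakdale 0.8762, Rivermont 1.0620, Pinehurst 0.9306, Claybrook 0.9687, Stonebridge 1.6465, Millford 1.3231, Ashgrove 10.1929.
Lower quotas: Oakdale 0, Rivermont 1, Pinehurst 0, Claybrook 0, Stonebridge 1, Millford 1, Ashgrove 10 (sum 13, leaving 4 seats).
Remainders in descending order: Claybrook 0.9687, Pinehurst 0.9306, Oakdale 0.8762, Stonebridge 0.6465, Millford 0.3231, Ashgrove 0.1929, Rivermont 0.0620.
Largest remainders: Claybrook, Pinehurst, Oakdale, Stonebridge receive the extra seats.

Oakdale 1; Rivermont 1; Pinehurst 1; Claybrook 1; Stonebridge 2; Millford 1; Ashgrove 10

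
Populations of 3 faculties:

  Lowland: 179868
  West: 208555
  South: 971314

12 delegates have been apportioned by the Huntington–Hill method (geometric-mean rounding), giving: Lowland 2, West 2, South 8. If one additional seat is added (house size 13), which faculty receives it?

South

Priority for the next seat is population ÷ (√(s·(s+1))).
Priorities: Lowland 73430.804, West 85142.222, South 114470.453.
Highest priority: South.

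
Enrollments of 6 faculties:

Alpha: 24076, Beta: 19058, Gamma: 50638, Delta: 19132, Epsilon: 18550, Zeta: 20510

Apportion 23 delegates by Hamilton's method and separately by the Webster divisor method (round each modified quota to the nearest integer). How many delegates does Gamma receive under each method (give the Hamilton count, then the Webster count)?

8 and 7

Hamilton: Alpha 3, Beta 3, Gamma 8, Delta 3, Epsilon 3, Zeta 3.
Webster: Alpha 4, Beta 3, Gamma 7, Delta 3, Epsilon 3, Zeta 3.
Gamma gets 8 under Hamilton and 7 under Webster.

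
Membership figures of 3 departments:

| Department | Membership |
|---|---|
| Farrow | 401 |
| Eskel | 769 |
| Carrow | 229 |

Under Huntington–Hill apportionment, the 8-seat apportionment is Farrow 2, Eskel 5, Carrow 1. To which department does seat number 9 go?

Farrow

Priority for the next seat is population ÷ (√(s·(s+1))).
Priorities: Farrow 163.708, Eskel 140.400, Carrow 161.927.
Highest priority: Farrow.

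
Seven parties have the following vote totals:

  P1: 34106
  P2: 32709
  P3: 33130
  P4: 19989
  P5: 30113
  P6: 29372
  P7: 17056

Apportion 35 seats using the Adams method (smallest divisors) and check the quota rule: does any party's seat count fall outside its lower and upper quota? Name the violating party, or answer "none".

Standard quotas: P1 6.076, P2 5.827, P3 5.902, P4 3.561, P5 5.364, P6 5.232, P7 3.038.
Adams allocation: P1 6, P2 6, P3 6, P4 4, P5 5, P6 5, P7 3.
Every allocation lies between the lower and upper quota.

none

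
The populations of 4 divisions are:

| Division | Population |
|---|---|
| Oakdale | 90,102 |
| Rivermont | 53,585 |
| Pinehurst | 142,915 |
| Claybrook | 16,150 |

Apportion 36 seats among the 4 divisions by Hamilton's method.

Total 302752; standard divisor 302752/36 ≈ 8409.778.
Standard quotas: Oakdale 10.7140, Rivermont 6.3717, Pinehurst 16.9939, Claybrook 1.9204.
Lower quotas: Oakdale 10, Rivermont 6, Pinehurst 16, Claybrook 1 (sum 33, leaving 3 seats).
Remainders in descending order: Pinehurst 0.9939, Claybrook 0.9204, Oakdale 0.7140, Rivermont 0.3717.
Largest remainders: Pinehurst, Claybrook, Oakdale receive the extra seats.

Oakdale 11; Rivermont 6; Pinehurst 17; Claybrook 2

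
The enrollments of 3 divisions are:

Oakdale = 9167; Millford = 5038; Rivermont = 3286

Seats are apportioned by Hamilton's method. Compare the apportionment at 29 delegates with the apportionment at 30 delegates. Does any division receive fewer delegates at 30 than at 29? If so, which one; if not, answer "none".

Rivermont

At 29 seats: Oakdale 15, Millford 8, Rivermont 6.
At 30 seats: Oakdale 16, Millford 9, Rivermont 5.
Rivermont drops from 6 to 5.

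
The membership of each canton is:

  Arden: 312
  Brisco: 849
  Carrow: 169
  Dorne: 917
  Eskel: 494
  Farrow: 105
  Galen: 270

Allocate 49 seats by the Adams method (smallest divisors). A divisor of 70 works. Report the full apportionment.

With modified divisor 70: modified quotas Arden 4.457, Brisco 12.129, Carrow 2.414, Dorne 13.100, Eskel 7.057, Farrow 1.500, Galen 3.857.
Rounding up: Arden 5, Brisco 13, Carrow 3, Dorne 14, Eskel 8, Farrow 2, Galen 4 (total 49).

Arden 5; Brisco 13; Carrow 3; Dorne 14; Eskel 8; Farrow 2; Galen 4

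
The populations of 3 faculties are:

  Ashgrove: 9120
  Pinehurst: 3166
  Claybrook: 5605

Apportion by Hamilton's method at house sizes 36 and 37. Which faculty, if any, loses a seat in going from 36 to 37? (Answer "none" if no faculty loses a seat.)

Pinehurst

At 36 seats: Ashgrove 18, Pinehurst 7, Claybrook 11.
At 37 seats: Ashgrove 19, Pinehurst 6, Claybrook 12.
Pinehurst drops from 7 to 6.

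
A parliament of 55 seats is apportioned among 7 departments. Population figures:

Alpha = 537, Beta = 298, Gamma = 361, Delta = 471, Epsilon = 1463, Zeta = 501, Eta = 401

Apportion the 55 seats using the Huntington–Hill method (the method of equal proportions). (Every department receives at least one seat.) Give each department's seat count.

Alpha: 7, Beta: 4, Gamma: 5, Delta: 6, Epsilon: 20, Zeta: 7, Eta: 6

With divisor 73: modified quotas Alpha 7.356, Beta 4.082, Gamma 4.945, Delta 6.452, Epsilon 20.041, Zeta 6.863, Eta 5.493.
Geometric-mean thresholds: Alpha √(7·8)=7.483, Beta √(4·5)=4.472, Gamma √(4·5)=4.472, Delta √(6·7)=6.481, Epsilon √(20·21)=20.494, Zeta √(6·7)=6.481, Eta √(5·6)=5.477.
Each quota rounded against its threshold gives Alpha 7, Beta 4, Gamma 5, Delta 6, Epsilon 20, Zeta 7, Eta 6 (total 55).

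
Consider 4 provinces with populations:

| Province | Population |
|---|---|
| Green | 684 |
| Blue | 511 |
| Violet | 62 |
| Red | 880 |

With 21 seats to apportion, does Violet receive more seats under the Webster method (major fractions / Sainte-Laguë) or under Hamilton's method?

Webster

Webster: Green 7, Blue 5, Violet 1, Red 8.
Hamilton: Green 7, Blue 5, Violet 0, Red 9.
Violet gets 1 under Webster and 0 under Hamilton.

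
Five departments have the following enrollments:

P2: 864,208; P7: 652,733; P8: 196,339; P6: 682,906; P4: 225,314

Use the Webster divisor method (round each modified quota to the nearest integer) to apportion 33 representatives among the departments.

Standard divisor 2621500/33 ≈ 79439.394; standard quotas: P2 10.879, P7 8.217, P8 2.472, P6 8.597, P4 2.836.
Rounding to the nearest integer gives P2 11, P7 8, P8 2, P6 9, P4 3 — total 33, matching the house size, so no adjustment is needed.

P2 11, P7 8, P8 2, P6 9, P4 3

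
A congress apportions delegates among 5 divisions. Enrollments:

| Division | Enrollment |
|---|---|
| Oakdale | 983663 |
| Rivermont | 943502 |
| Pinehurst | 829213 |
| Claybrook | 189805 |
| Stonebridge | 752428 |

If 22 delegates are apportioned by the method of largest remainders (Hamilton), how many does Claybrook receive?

The standard divisor is 3698611/22 ≈ 168118.682.
Standard quotas: Oakdale 5.8510, Rivermont 5.6121, Pinehurst 4.9323, Claybrook 1.1290, Stonebridge 4.4756.
Lower quotas: Oakdale 5, Rivermont 5, Pinehurst 4, Claybrook 1, Stonebridge 4 (sum 19, leaving 3 seats).
Remainders in descending order: Pinehurst 0.9323, Oakdale 0.8510, Rivermont 0.6121, Stonebridge 0.4756, Claybrook 0.1290.
The surplus seats go to Pinehurst, Oakdale, Rivermont.
Claybrook receives 1.

1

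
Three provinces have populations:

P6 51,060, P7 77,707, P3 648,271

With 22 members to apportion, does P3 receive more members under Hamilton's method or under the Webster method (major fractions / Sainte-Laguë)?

Webster

Hamilton: P6 2, P7 2, P3 18.
Webster: P6 1, P7 2, P3 19.
P3 gets 18 under Hamilton and 19 under Webster.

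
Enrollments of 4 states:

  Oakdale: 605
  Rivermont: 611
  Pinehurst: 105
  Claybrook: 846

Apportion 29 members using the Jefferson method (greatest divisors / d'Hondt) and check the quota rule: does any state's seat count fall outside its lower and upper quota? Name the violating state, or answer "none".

none

Standard quotas: Oakdale 8.096, Rivermont 8.177, Pinehurst 1.405, Claybrook 11.322.
Jefferson allocation: Oakdale 8, Rivermont 8, Pinehurst 1, Claybrook 12.
Every allocation lies between the lower and upper quota.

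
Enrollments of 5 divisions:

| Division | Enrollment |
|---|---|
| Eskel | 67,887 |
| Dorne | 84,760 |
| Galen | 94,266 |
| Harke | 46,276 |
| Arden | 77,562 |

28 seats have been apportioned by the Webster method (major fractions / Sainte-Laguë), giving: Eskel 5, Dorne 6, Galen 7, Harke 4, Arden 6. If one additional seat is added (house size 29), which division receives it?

Priority for the next seat is population ÷ (current seats + 0.5).
Priorities: Eskel 12343.091, Dorne 13040.000, Galen 12568.800, Harke 10283.556, Arden 11932.615.
Highest priority: Dorne.

Dorne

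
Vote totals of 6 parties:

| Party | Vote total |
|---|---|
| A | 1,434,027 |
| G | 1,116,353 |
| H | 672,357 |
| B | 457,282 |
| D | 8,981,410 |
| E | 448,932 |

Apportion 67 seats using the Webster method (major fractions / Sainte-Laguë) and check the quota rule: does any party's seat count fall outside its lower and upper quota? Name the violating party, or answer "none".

D

Standard quotas: A 7.329, G 5.705, H 3.436, B 2.337, D 45.899, E 2.294.
Webster allocation: A 7, G 6, H 3, B 2, D 47, E 2.
D has quota 45.899 (lower 45, upper 46) but receives 47 — outside the quota interval.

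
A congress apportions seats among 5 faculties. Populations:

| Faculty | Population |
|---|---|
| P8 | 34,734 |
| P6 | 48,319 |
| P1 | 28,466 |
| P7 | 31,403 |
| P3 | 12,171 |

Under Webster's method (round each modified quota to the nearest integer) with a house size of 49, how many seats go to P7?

10

Standard divisor 155093/49 ≈ 3165.163; standard quotas: P8 10.974, P6 15.266, P1 8.994, P7 9.921, P3 3.845.
Rounding to the nearest integer gives P8 11, P6 15, P1 9, P7 10, P3 4 — total 49, matching the house size, so no adjustment is needed.
P7 receives 10.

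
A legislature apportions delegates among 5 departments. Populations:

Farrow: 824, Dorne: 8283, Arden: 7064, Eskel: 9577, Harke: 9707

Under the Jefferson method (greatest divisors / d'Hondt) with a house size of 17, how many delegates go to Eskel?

5

Standard divisor 35455/17 ≈ 2085.588; standard quotas: Farrow 0.395, Dorne 3.972, Arden 3.387, Eskel 4.592, Harke 4.654.
Rounding down gives 0, 3, 3, 4, 4 = 14 seats, so the divisor must be adjusted.
With modified divisor 1800: modified quotas Farrow 0.458, Dorne 4.602, Arden 3.924, Eskel 5.321, Harke 5.393.
Rounding down: Farrow 0, Dorne 4, Arden 3, Eskel 5, Harke 5 (total 17).
Eskel receives 5.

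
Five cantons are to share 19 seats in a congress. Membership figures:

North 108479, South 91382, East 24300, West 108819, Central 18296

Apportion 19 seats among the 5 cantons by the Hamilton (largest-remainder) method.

Total 351276; standard divisor 351276/19 ≈ 18488.211.
Standard quotas: North 5.8675, South 4.9427, East 1.3144, West 5.8859, Central 0.9896.
Lower quotas: North 5, South 4, East 1, West 5, Central 0 (sum 15, leaving 4 seats).
Remainders in descending order: Central 0.9896, South 0.9427, West 0.8859, North 0.8675, East 0.3144.
Largest remainders: Central, South, West, North receive the extra seats.

North 6; South 5; East 1; West 6; Central 1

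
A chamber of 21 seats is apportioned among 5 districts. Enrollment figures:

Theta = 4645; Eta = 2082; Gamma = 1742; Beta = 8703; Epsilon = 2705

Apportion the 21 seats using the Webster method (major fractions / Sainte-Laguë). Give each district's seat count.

Theta 5; Eta 2; Gamma 2; Beta 9; Epsilon 3

Standard divisor 19877/21 ≈ 946.524; standard quotas: Theta 4.907, Eta 2.200, Gamma 1.840, Beta 9.195, Epsilon 2.858.
Rounding to the nearest integer gives Theta 5, Eta 2, Gamma 2, Beta 9, Epsilon 3 — total 21, matching the house size, so no adjustment is needed.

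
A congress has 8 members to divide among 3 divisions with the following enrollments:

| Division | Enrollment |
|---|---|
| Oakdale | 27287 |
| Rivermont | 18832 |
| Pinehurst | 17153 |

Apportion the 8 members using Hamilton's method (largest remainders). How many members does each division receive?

Total 63272; standard divisor 63272/8 = 7909.
Standard quotas: Oakdale 3.4501, Rivermont 2.3811, Pinehurst 2.1688.
Lower quotas: Oakdale 3, Rivermont 2, Pinehurst 2 (sum 7, leaving 1 seat).
Remainders in descending order: Oakdale 0.4501, Rivermont 0.3811, Pinehurst 0.1688.
Largest remainder: Oakdale receives the extra seat.

Oakdale=4; Rivermont=2; Pinehurst=2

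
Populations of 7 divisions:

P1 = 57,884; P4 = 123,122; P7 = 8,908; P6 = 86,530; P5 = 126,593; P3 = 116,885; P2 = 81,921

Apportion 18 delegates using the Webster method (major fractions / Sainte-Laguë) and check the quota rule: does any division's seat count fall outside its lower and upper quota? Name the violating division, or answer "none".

Standard quotas: P1 1.731, P4 3.682, P7 0.266, P6 2.588, P5 3.786, P3 3.496, P2 2.450.
Webster allocation: P1 2, P4 4, P7 0, P6 3, P5 4, P3 3, P2 2.
Every allocation lies between the lower and upper quota.

none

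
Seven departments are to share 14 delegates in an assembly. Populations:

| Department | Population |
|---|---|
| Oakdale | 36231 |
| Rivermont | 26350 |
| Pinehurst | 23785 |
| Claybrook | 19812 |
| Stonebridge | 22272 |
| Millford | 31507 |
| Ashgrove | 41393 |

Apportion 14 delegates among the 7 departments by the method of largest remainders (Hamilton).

Oakdale=2, Rivermont=2, Pinehurst=2, Claybrook=1, Stonebridge=2, Millford=2, Ashgrove=3

Standard divisor: 201350 ÷ 14 ≈ 14382.143.
Standard quotas: Oakdale 2.5192, Rivermont 1.8321, Pinehurst 1.6538, Claybrook 1.3775, Stonebridge 1.5486, Millford 2.1907, Ashgrove 2.8781.
Lower quotas: Oakdale 2, Rivermont 1, Pinehurst 1, Claybrook 1, Stonebridge 1, Millford 2, Ashgrove 2 (sum 10, leaving 4 seats).
Remainders in descending order: Ashgrove 0.8781, Rivermont 0.8321, Pinehurst 0.6538, Stonebridge 0.5486, Oakdale 0.5192, Claybrook 0.3775, Millford 0.1907.
The surplus seats go to Ashgrove, Rivermont, Pinehurst, Stonebridge.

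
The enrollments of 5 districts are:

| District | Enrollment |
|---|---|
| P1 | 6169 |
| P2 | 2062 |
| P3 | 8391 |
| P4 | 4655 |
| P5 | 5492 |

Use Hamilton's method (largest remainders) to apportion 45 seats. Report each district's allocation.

P1 10, P2 4, P3 14, P4 8, P5 9

The standard divisor is 26769/45 ≈ 594.867.
Standard quotas: P1 10.3704, P2 3.4663, P3 14.1057, P4 7.8253, P5 9.2323.
Lower quotas: P1 10, P2 3, P3 14, P4 7, P5 9 (sum 43, leaving 2 seats).
Remainders in descending order: P4 0.8253, P2 0.4663, P1 0.3704, P5 0.2323, P3 0.1057.
Largest remainders: P4, P2 receive the extra seats.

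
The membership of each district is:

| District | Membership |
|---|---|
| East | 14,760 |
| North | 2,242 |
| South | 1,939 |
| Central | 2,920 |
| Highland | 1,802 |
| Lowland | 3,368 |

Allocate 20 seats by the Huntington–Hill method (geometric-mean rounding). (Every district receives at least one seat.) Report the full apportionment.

East=11; North=2; South=1; Central=2; Highland=1; Lowland=3

With divisor 1373: modified quotas East 10.750, North 1.633, South 1.412, Central 2.127, Highland 1.312, Lowland 2.453.
Geometric-mean thresholds: East √(10·11)=10.488, North √(1·2)=1.414, South √(1·2)=1.414, Central √(2·3)=2.449, Highland √(1·2)=1.414, Lowland √(2·3)=2.449.
Each quota rounded against its threshold gives East 11, North 2, South 1, Central 2, Highland 1, Lowland 3 (total 20).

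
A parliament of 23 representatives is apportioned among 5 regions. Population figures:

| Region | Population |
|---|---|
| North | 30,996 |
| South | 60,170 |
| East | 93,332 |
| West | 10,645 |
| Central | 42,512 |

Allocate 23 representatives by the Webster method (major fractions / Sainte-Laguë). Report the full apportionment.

Standard divisor 237655/23 ≈ 10332.826; standard quotas: North 3.000, South 5.823, East 9.033, West 1.030, Central 4.114.
Rounding to the nearest integer gives North 3, South 6, East 9, West 1, Central 4 — total 23, matching the house size, so no adjustment is needed.

North: 3; South: 6; East: 9; West: 1; Central: 4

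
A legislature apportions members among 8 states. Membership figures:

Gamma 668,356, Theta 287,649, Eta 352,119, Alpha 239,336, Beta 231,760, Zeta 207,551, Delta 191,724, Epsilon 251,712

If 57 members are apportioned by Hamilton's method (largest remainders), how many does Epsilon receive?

Total 2430207; standard divisor 2430207/57 ≈ 42635.211.
Standard quotas: Gamma 15.6762, Theta 6.7467, Eta 8.2589, Alpha 5.6136, Beta 5.4359, Zeta 4.8681, Delta 4.4968, Epsilon 5.9039.
Lower quotas: Gamma 15, Theta 6, Eta 8, Alpha 5, Beta 5, Zeta 4, Delta 4, Epsilon 5 (sum 52, leaving 5 seats).
Remainders in descending order: Epsilon 0.9039, Zeta 0.8681, Theta 0.7467, Gamma 0.6762, Alpha 0.6136, Delta 0.4968, Beta 0.4359, Eta 0.2589.
Largest remainders: Epsilon, Zeta, Theta, Gamma, Alpha receive the extra seats.
Epsilon receives 6.

6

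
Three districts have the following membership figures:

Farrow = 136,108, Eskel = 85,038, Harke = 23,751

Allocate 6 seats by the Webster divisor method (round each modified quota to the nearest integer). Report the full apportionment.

Farrow 3, Eskel 2, Harke 1

Standard divisor 244897/6 ≈ 40816.167; standard quotas: Farrow 3.335, Eskel 2.083, Harke 0.582.
Rounding to the nearest integer gives Farrow 3, Eskel 2, Harke 1 — total 6, matching the house size, so no adjustment is needed.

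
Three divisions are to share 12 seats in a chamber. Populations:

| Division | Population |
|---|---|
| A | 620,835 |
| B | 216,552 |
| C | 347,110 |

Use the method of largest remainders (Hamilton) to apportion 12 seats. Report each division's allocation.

Standard divisor: 1184497 ÷ 12 ≈ 98708.083.
Standard quotas: A 6.2896, B 2.1939, C 3.5165.
Lower quotas: A 6, B 2, C 3 (sum 11, leaving 1 seat).
Remainders in descending order: C 0.5165, A 0.2896, B 0.1939.
Largest remainder: C receives the extra seat.

A=6; B=2; C=4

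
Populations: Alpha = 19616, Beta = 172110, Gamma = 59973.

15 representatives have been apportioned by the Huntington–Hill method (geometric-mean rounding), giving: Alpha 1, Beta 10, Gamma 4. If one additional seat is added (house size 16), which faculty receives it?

Beta

Priority for the next seat is population ÷ (√(s·(s+1))).
Priorities: Alpha 13870.607, Beta 16410.045, Gamma 13410.370.
Highest priority: Beta.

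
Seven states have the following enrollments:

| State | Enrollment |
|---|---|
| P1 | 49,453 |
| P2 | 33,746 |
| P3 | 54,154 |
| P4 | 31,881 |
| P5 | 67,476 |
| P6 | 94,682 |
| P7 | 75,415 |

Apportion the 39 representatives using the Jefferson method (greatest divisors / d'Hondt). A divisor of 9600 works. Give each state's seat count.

P1 5; P2 3; P3 5; P4 3; P5 7; P6 9; P7 7

With modified divisor 9600: modified quotas P1 5.151, P2 3.515, P3 5.641, P4 3.321, P5 7.029, P6 9.863, P7 7.856.
Rounding down: P1 5, P2 3, P3 5, P4 3, P5 7, P6 9, P7 7 (total 39).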